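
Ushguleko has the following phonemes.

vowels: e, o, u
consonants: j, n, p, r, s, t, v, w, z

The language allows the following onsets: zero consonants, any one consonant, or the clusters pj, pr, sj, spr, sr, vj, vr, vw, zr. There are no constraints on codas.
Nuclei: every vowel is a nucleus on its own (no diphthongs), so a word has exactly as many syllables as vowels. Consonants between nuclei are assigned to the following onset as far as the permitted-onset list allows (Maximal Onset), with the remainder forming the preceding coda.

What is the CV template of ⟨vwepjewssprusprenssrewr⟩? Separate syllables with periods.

CCV.CCVCC.CCCV.CCCVCC.CCVCC

Nuclei (vowels): e, e, u, e, e → 5 syllables.
V1 /e/ – V2 /e/: /pj/ is a licit onset in full, so it all attaches to the next syllable.
V2 /e/ – V3 /u/: /wsspr/; trying suffixes from longest down, /spr/ is the first permitted one, so coda /ws/ | onset /spr/.
V3 /u/ – V4 /e/: cluster /spr/ — /spr/ is itself a permitted onset, so the whole cluster goes right; preceding coda = ∅.
V4 /e/ – V5 /e/: /nssr/; trying suffixes from longest down, /sr/ is the first permitted one, so coda /ns/ | onset /sr/.
Putting it together: vwe.pjews.spru.sprens.srewr.
Mapping each syllable to C/V: /vwe/ → CCV, /pjews/ → CCVCC, /spru/ → CCCV, /sprens/ → CCCVCC, /srewr/ → CCVCC.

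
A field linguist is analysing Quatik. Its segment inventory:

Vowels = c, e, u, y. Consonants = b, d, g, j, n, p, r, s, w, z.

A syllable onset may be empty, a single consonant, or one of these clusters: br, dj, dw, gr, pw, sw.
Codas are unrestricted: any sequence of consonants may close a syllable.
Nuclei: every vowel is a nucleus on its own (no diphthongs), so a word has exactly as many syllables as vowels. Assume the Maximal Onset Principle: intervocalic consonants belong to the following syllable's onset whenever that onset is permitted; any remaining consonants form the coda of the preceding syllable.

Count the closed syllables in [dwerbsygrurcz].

The vowels are e, y, u, c — 4 nuclei, so 4 syllables.
V1 /e/ – V2 /y/: cluster /rbs/ — the longest permitted-onset suffix is /s/; onset = /s/, preceding coda = /rb/.
V2 /y/ – V3 /u/: /gr/ is a licit onset in full, so it all attaches to the next syllable.
V3 /u/ – V4 /c/: just /r/ — single C goes to the following onset.
Putting it together: dwerb.sy.gru.rcz.
Classifying each syllable: /dwerb/ (closed), /sy/ (open), /gru/ (open), /rcz/ (closed).
Closed syllables: 2.

2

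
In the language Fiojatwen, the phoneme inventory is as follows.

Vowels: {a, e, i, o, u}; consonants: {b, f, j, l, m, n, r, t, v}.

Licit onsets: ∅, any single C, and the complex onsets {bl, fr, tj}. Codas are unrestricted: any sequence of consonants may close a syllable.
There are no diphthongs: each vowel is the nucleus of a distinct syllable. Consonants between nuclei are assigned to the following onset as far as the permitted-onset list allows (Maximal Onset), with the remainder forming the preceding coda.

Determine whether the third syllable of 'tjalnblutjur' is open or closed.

Vowels present: a, u, u; each is a nucleus, giving 3 syllables.
/a…u/ gap (V1→V2): /lnbl/; trying suffixes from longest down, /bl/ is the first permitted one, so coda /ln/ | onset /bl/.
/u…u/ gap (V2→V3): cluster /tj/ — /tj/ is itself a permitted onset, so the whole cluster goes right; preceding coda = ∅.
Putting it together: tjaln.blu.tjur.
Syllable 3 is /tjur/ with coda /r/, so it is closed.

closed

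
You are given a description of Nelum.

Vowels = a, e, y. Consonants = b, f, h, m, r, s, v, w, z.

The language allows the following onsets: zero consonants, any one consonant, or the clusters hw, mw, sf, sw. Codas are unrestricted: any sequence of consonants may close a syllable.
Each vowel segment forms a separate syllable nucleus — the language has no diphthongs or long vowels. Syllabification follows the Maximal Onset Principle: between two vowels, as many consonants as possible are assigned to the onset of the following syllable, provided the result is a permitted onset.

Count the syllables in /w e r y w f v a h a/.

4

The vowels are e, y, a, a — 4 nuclei, so 4 syllables.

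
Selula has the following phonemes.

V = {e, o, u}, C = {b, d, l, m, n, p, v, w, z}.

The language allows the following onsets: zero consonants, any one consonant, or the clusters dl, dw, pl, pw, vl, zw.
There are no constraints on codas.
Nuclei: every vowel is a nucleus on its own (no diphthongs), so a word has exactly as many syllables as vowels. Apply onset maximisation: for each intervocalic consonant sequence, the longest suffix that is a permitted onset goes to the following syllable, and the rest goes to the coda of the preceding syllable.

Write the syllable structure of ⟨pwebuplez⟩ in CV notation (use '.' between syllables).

CCV.CV.CCVC

The vowels are e, u, e — 3 nuclei, so 3 syllables.
σ1/σ2 boundary: /b/ is a single consonant, so it becomes the next onset.
σ2/σ3 boundary: /pl/ is a licit onset in full, so it all attaches to the next syllable.
So the parse is pwe.bu.plez.
Mapping each syllable to C/V: /pwe/ → CCV, /bu/ → CV, /plez/ → CCVC.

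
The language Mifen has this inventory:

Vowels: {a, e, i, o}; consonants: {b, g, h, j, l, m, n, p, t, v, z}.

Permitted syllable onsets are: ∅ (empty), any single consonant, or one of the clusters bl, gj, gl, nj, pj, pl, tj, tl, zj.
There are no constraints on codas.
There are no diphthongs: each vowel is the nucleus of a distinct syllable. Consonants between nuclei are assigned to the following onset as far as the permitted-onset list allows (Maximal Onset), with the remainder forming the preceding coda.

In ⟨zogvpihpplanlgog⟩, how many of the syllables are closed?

The vowels are o, i, a, o — 4 nuclei, so 4 syllables.
V1 /o/ – V2 /i/: cluster /gvp/ — the longest permitted-onset suffix is /p/; onset = /p/, preceding coda = /gv/.
V2 /i/ – V3 /a/: /hppl/ splits as /hp/ + /pl/ (/pl/ is the longest suffix that is a licit onset).
V3 /a/ – V4 /o/: cluster /nlg/ — the longest permitted-onset suffix is /g/; onset = /g/, preceding coda = /nl/.
Putting it together: zogv.pihp.planl.gog.
Classifying each syllable: /zogv/ (closed), /pihp/ (closed), /planl/ (closed), /gog/ (closed).
Closed syllables: 4.

4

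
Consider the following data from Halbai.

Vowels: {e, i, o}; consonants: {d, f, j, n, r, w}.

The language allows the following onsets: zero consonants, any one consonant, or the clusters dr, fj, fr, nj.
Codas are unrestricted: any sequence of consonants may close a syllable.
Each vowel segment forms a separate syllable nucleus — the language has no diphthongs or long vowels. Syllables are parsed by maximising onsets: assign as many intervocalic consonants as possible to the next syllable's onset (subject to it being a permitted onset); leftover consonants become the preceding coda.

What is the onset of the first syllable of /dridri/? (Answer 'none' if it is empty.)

Vowels present: i, i; each is a nucleus, giving 2 syllables.
σ1/σ2 boundary: /dr/ — entire cluster is a permitted onset → onset /dr/, coda ∅.
Result: dri.dri.
Syllable 1 is /dri/: onset /dr/, nucleus /i/, coda ∅.

dr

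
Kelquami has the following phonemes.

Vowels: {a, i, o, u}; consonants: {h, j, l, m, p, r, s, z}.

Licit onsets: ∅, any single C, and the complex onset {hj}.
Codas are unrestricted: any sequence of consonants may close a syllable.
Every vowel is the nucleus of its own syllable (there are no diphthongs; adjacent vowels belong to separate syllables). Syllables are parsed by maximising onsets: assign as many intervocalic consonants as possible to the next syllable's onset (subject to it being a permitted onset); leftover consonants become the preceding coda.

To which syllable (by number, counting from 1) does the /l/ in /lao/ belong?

1

The vowels are a, o — 2 nuclei, so 2 syllables.
σ1/σ2 boundary: hiatus — the boundary sits between the two vowels.
So the parse is la.o.
The /l/ is in the onset of syllable 1 (/la/).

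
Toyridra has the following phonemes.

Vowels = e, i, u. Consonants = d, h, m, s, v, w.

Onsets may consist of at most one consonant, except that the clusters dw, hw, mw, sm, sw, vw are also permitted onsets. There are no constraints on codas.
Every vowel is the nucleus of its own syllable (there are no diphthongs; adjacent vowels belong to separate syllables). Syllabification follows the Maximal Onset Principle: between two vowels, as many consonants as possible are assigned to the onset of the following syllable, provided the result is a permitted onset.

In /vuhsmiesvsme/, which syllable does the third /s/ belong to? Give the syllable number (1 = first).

4

The vowels are u, i, e, e — 4 nuclei, so 4 syllables.
/u…i/ gap (V1→V2): /hsm/ — longest licit onset from the right is /sm/, leaving /h/ as coda.
/i…e/ gap (V2→V3): no consonants, so the boundary falls immediately after /i/.
/e…e/ gap (V3→V4): /svsm/ splits as /sv/ + /sm/ (/sm/ is the longest suffix that is a licit onset).
So the parse is vuh.smi.esv.sme.
The third /s/ is in the onset of syllable 4 (/sme/).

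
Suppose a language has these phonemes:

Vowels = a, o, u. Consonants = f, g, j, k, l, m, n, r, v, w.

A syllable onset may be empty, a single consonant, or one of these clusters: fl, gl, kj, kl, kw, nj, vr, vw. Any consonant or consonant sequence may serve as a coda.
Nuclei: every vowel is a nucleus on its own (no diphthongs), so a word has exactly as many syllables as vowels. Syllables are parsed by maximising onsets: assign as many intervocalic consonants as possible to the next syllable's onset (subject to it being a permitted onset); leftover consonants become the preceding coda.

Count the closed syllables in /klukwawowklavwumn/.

Vowels present: u, a, o, a, u; each is a nucleus, giving 5 syllables.
V1 /u/ – V2 /a/: /kw/ is a licit onset in full, so it all attaches to the next syllable.
V2 /a/ – V3 /o/: just /w/ — single C goes to the following onset.
V3 /o/ – V4 /a/: /wkl/ splits as /w/ + /kl/ (/kl/ is the longest suffix that is a licit onset).
V4 /a/ – V5 /u/: cluster /vw/ — /vw/ is itself a permitted onset, so the whole cluster goes right; preceding coda = ∅.
Syllabification: klu.kwa.wow.kla.vwumn.
Classifying each syllable: /klu/ (open), /kwa/ (open), /wow/ (closed), /kla/ (open), /vwumn/ (closed).
Closed syllables: 2.

2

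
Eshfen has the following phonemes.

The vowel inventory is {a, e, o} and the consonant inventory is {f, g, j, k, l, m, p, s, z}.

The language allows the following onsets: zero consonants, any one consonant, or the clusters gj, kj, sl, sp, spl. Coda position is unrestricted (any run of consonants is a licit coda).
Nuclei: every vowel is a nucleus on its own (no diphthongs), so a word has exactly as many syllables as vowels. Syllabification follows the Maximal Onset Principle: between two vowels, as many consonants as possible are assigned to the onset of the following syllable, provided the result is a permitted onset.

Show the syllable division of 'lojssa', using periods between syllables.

lojs.sa

The vowels are o, a — 2 nuclei, so 2 syllables.
V1 /o/ – V2 /a/: /jss/ — longest licit onset from the right is /s/, leaving /js/ as coda.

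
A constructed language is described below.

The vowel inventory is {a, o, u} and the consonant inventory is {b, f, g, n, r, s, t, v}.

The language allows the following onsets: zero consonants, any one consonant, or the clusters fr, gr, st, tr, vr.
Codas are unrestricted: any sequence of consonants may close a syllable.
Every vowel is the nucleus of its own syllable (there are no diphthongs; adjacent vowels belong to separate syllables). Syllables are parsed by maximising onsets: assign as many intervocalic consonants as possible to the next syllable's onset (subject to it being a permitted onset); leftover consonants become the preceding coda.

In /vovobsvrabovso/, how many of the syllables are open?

Nuclei (vowels): o, o, a, o, o → 5 syllables.
σ1/σ2 boundary: /v/ is a single consonant, so it becomes the next onset.
σ2/σ3 boundary: /bsvr/ splits as /bs/ + /vr/ (/vr/ is the longest suffix that is a licit onset).
σ3/σ4 boundary: just /b/ — single C goes to the following onset.
σ4/σ5 boundary: /vs/; trying suffixes from longest down, /s/ is the first permitted one, so coda /v/ | onset /s/.
So the parse is vo.vobs.vra.bov.so.
Classifying each syllable: /vo/ (open), /vobs/ (closed), /vra/ (open), /bov/ (closed), /so/ (open).
Open syllables: 3.

3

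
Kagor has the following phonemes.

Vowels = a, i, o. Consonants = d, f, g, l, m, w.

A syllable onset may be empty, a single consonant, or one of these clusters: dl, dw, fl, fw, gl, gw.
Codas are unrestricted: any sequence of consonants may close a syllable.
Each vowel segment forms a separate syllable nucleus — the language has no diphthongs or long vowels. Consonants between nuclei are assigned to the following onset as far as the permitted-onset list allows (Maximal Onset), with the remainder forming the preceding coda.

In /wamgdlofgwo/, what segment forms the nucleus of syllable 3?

o

The vowels are a, o, o — 3 nuclei, so 3 syllables.
The third nucleus (vowel 3 from the left) is /o/.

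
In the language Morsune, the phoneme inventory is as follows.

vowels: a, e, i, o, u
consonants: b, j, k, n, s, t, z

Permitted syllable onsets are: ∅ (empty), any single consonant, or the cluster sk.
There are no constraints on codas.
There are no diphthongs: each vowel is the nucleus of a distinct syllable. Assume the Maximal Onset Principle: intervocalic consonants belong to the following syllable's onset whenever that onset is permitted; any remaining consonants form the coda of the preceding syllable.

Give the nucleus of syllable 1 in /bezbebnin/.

e

Nuclei (vowels): e, e, i → 3 syllables.
The first nucleus (vowel 1 from the left) is /e/.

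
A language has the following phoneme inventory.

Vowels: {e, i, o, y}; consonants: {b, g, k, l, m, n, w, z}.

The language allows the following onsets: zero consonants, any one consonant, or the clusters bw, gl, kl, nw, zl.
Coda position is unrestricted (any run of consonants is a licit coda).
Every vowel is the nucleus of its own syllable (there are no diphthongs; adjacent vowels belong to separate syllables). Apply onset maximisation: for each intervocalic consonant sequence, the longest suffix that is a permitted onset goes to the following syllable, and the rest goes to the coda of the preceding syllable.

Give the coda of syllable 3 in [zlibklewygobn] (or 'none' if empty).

The vowels are i, e, y, o — 4 nuclei, so 4 syllables.
V1 /i/ – V2 /e/: cluster /bkl/ — the longest permitted-onset suffix is /kl/; onset = /kl/, preceding coda = /b/.
V2 /e/ – V3 /y/: /w/ is a single consonant, so it becomes the next onset.
V3 /y/ – V4 /o/: /g/ is a single consonant, so it becomes the next onset.
Syllabification: zlib.kle.wy.gobn.
Syllable 3 is /wy/: onset /w/, nucleus /y/, coda ∅.

none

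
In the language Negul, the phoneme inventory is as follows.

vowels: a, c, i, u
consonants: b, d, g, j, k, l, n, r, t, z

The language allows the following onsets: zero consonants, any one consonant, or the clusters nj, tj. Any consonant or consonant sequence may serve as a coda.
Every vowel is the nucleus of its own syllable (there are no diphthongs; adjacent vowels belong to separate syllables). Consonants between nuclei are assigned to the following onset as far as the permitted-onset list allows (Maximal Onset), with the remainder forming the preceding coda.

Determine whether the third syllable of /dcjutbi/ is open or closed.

Nuclei (vowels): c, u, i → 3 syllables.
σ1/σ2 boundary: /j/ is a single consonant, so it becomes the next onset.
σ2/σ3 boundary: /tb/ — longest licit onset from the right is /b/, leaving /t/ as coda.
So the parse is dc.jut.bi.
Syllable 3 is /bi/; it ends in its nucleus with no coda, so it is open.

open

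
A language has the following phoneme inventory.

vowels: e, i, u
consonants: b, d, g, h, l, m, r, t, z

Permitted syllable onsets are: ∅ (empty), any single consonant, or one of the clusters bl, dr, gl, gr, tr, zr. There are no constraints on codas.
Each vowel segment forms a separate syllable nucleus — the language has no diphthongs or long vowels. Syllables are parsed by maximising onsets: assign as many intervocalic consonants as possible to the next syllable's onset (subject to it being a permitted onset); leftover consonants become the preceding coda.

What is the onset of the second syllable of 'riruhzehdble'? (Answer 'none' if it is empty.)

r

The vowels are i, u, e, e — 4 nuclei, so 4 syllables.
Between /i/ (V1) and /u/ (V2): /r/ is a single consonant, so it becomes the next onset.
Between /u/ (V2) and /e/ (V3): /hz/ — longest licit onset from the right is /z/, leaving /h/ as coda.
Between /e/ (V3) and /e/ (V4): /hdbl/ splits as /hd/ + /bl/ (/bl/ is the longest suffix that is a licit onset).
So the parse is ri.ruh.zehd.ble.
Syllable 2 is /ruh/: onset /r/, nucleus /u/, coda /h/.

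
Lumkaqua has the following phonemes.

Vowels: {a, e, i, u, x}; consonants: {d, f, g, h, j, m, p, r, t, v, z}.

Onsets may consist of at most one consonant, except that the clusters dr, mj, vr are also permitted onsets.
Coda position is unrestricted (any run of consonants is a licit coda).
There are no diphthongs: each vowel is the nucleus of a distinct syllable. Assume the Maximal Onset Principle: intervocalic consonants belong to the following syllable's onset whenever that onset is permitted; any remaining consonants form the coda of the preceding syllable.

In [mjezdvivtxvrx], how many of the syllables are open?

The vowels are e, i, x, x — 4 nuclei, so 4 syllables.
V1 /e/ – V2 /i/: cluster /zdv/ — the longest permitted-onset suffix is /v/; onset = /v/, preceding coda = /zd/.
V2 /i/ – V3 /x/: /vt/ — longest licit onset from the right is /t/, leaving /v/ as coda.
V3 /x/ – V4 /x/: cluster /vr/ — /vr/ is itself a permitted onset, so the whole cluster goes right; preceding coda = ∅.
So the parse is mjezd.viv.tx.vrx.
Classifying each syllable: /mjezd/ (closed), /viv/ (closed), /tx/ (open), /vrx/ (open).
Open syllables: 2.

2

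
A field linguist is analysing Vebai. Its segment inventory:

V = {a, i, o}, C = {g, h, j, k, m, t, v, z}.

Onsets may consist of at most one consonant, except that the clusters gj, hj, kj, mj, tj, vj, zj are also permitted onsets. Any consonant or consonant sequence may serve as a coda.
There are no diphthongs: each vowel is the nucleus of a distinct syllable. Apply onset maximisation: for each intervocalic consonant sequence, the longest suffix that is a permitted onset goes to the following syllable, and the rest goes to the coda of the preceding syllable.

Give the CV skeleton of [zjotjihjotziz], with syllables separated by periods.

CCV.CCV.CCVC.CVC

The vowels are o, i, o, i — 4 nuclei, so 4 syllables.
Between /o/ (V1) and /i/ (V2): /tj/ is a licit onset in full, so it all attaches to the next syllable.
Between /i/ (V2) and /o/ (V3): /hj/ — entire cluster is a permitted onset → onset /hj/, coda ∅.
Between /o/ (V3) and /i/ (V4): /tz/; trying suffixes from longest down, /z/ is the first permitted one, so coda /t/ | onset /z/.
So the parse is zjo.tji.hjot.ziz.
Mapping each syllable to C/V: /zjo/ → CCV, /tji/ → CCV, /hjot/ → CCVC, /ziz/ → CVC.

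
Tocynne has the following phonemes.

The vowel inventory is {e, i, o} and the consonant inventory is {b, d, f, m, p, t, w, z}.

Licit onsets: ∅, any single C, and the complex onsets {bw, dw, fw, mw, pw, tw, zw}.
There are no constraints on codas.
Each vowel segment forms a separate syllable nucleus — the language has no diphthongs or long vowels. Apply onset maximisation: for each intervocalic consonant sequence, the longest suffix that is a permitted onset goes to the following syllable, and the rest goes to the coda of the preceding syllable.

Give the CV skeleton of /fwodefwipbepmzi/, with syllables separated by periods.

CCV.CV.CCVC.CVCC.CV

Vowels present: o, e, i, e, i; each is a nucleus, giving 5 syllables.
σ1/σ2 boundary: /d/ is a single consonant, so it becomes the next onset.
σ2/σ3 boundary: /fw/ — entire cluster is a permitted onset → onset /fw/, coda ∅.
σ3/σ4 boundary: cluster /pb/ — the longest permitted-onset suffix is /b/; onset = /b/, preceding coda = /p/.
σ4/σ5 boundary: /pmz/ splits as /pm/ + /z/ (/z/ is the longest suffix that is a licit onset).
Syllabification: fwo.de.fwip.bepm.zi.
Mapping each syllable to C/V: /fwo/ → CCV, /de/ → CV, /fwip/ → CCVC, /bepm/ → CVCC, /zi/ → CV.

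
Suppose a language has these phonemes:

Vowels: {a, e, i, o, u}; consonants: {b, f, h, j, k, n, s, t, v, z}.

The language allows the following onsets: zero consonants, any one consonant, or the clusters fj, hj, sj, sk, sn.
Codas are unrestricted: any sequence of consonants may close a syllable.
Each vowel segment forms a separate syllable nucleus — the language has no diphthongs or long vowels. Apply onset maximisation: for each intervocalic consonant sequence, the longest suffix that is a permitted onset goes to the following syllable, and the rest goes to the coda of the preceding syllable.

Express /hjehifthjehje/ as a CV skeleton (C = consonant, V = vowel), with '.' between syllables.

Nuclei (vowels): e, i, e, e → 4 syllables.
σ1/σ2 boundary: /h/ → onset of the next syllable (single consonants are always licit onsets).
σ2/σ3 boundary: /fthj/; trying suffixes from longest down, /hj/ is the first permitted one, so coda /ft/ | onset /hj/.
σ3/σ4 boundary: /hj/ is a licit onset in full, so it all attaches to the next syllable.
Result: hje.hift.hje.hje.
Mapping each syllable to C/V: /hje/ → CCV, /hift/ → CVCC, /hje/ → CCV, /hje/ → CCV.

CCV.CVCC.CCV.CCV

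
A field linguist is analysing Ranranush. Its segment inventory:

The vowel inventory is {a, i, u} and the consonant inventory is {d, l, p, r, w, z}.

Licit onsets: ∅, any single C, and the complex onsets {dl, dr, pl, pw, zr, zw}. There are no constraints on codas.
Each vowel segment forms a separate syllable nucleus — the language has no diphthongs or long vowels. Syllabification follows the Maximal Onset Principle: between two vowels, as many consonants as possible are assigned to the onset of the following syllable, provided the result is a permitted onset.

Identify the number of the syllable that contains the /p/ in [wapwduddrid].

1

The vowels are a, u, i — 3 nuclei, so 3 syllables.
Between /a/ (V1) and /u/ (V2): /pwd/ — longest licit onset from the right is /d/, leaving /pw/ as coda.
Between /u/ (V2) and /i/ (V3): /ddr/; trying suffixes from longest down, /dr/ is the first permitted one, so coda /d/ | onset /dr/.
Result: wapw.dud.drid.
The /p/ is in the coda of syllable 1 (/wapw/).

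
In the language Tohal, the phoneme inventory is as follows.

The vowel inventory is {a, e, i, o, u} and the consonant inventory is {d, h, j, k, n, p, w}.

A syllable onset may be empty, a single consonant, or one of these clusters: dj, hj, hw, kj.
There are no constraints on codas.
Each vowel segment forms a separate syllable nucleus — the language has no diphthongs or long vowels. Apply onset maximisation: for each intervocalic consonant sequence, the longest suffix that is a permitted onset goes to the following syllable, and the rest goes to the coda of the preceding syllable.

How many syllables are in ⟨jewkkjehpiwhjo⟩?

Vowels present: e, e, i, o; each is a nucleus, giving 4 syllables.

4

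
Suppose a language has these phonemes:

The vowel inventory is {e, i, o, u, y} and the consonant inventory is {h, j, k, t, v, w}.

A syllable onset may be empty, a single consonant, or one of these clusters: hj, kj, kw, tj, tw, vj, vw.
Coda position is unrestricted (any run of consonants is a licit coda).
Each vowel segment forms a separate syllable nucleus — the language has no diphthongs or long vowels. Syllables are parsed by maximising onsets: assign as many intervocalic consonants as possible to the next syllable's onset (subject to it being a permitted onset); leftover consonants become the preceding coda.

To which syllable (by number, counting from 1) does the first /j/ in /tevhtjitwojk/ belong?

The vowels are e, i, o — 3 nuclei, so 3 syllables.
V1 /e/ – V2 /i/: cluster /vhtj/ — the longest permitted-onset suffix is /tj/; onset = /tj/, preceding coda = /vh/.
V2 /i/ – V3 /o/: /tw/ — entire cluster is a permitted onset → onset /tw/, coda ∅.
Result: tevh.tji.twojk.
The first /j/ is in the onset of syllable 2 (/tji/).

2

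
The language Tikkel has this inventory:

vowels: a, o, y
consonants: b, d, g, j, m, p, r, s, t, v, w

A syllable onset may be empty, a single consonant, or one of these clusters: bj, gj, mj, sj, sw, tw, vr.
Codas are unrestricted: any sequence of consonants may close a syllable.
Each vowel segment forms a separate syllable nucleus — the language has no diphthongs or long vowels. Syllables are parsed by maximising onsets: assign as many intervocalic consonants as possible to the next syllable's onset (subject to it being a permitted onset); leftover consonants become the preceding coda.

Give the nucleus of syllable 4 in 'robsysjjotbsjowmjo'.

Vowels present: o, y, o, o, o; each is a nucleus, giving 5 syllables.
The fourth nucleus (vowel 4 from the left) is /o/.

o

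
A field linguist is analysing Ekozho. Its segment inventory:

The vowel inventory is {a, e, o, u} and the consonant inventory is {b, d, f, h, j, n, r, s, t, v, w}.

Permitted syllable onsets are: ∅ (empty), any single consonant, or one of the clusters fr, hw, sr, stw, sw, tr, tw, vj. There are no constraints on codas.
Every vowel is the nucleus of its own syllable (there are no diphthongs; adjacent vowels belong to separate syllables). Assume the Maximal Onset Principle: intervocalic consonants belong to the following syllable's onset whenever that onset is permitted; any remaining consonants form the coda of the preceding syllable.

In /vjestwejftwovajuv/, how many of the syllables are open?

3

Nuclei (vowels): e, e, o, a, u → 5 syllables.
Between /e/ (V1) and /e/ (V2): cluster /stw/ — /stw/ is itself a permitted onset, so the whole cluster goes right; preceding coda = ∅.
Between /e/ (V2) and /o/ (V3): /jftw/ — longest licit onset from the right is /tw/, leaving /jf/ as coda.
Between /o/ (V3) and /a/ (V4): just /v/ — single C goes to the following onset.
Between /a/ (V4) and /u/ (V5): /j/ → onset of the next syllable (single consonants are always licit onsets).
So the parse is vje.stwejf.two.va.juv.
Classifying each syllable: /vje/ (open), /stwejf/ (closed), /two/ (open), /va/ (open), /juv/ (closed).
Open syllables: 3.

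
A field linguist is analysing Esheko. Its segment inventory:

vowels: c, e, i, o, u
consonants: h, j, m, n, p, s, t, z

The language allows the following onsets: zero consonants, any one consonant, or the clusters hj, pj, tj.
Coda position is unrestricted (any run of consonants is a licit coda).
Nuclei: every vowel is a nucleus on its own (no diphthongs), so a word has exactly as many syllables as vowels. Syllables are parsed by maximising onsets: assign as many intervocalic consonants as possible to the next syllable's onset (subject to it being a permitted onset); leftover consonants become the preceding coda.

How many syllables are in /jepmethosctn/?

4

Nuclei (vowels): e, e, o, c → 4 syllables.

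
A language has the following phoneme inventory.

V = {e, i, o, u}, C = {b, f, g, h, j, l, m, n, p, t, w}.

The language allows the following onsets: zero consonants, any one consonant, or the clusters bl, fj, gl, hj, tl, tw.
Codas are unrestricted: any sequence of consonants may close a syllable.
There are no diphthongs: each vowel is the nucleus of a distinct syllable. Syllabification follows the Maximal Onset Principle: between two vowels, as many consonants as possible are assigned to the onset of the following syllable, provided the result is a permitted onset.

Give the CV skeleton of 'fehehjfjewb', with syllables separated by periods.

CV.CVCC.CCVCC

Vowels present: e, e, e; each is a nucleus, giving 3 syllables.
Between /e/ (V1) and /e/ (V2): just /h/ — single C goes to the following onset.
Between /e/ (V2) and /e/ (V3): /hjfj/; trying suffixes from longest down, /fj/ is the first permitted one, so coda /hj/ | onset /fj/.
Putting it together: fe.hehj.fjewb.
Mapping each syllable to C/V: /fe/ → CV, /hehj/ → CVCC, /fjewb/ → CCVCC.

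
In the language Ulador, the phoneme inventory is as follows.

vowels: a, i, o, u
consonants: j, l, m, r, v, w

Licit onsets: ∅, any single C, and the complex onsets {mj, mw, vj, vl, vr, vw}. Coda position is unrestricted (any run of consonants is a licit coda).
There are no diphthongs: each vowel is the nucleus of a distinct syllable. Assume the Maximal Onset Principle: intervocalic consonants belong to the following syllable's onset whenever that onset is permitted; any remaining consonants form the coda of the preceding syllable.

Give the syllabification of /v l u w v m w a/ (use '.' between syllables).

vluwv.mwa

Nuclei (vowels): u, a → 2 syllables.
/u…a/ gap (V1→V2): /wvmw/ splits as /wv/ + /mw/ (/mw/ is the longest suffix that is a licit onset).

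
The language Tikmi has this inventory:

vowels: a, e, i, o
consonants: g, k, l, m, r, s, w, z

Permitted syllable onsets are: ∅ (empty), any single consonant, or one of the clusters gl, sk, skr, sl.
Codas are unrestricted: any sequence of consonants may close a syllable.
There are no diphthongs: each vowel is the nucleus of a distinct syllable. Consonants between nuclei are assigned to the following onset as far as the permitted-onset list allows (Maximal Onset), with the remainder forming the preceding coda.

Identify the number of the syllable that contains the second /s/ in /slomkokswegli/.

2

Vowels present: o, o, e, i; each is a nucleus, giving 4 syllables.
Between /o/ (V1) and /o/ (V2): /mk/ splits as /m/ + /k/ (/k/ is the longest suffix that is a licit onset).
Between /o/ (V2) and /e/ (V3): /ksw/ — longest licit onset from the right is /w/, leaving /ks/ as coda.
Between /e/ (V3) and /i/ (V4): /gl/ is a licit onset in full, so it all attaches to the next syllable.
Result: slom.koks.we.gli.
The second /s/ is in the coda of syllable 2 (/koks/).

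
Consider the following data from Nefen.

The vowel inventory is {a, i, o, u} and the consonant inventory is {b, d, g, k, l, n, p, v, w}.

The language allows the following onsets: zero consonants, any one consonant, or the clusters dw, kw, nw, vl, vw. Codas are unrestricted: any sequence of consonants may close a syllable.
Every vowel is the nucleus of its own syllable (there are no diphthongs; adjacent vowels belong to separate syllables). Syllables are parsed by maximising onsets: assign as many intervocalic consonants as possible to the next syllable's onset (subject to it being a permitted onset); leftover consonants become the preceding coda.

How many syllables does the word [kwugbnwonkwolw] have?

3

The vowels are u, o, o — 3 nuclei, so 3 syllables.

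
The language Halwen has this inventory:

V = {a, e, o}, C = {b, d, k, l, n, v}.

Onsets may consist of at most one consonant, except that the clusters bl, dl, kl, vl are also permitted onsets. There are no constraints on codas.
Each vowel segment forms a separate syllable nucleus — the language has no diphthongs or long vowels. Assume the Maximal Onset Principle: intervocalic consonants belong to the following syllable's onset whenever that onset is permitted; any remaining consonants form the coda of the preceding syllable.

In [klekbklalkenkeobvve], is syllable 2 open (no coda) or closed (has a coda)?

closed

The vowels are e, a, e, e, o, e — 6 nuclei, so 6 syllables.
/e…a/ gap (V1→V2): /kbkl/ — longest licit onset from the right is /kl/, leaving /kb/ as coda.
/a…e/ gap (V2→V3): /lk/ splits as /l/ + /k/ (/k/ is the longest suffix that is a licit onset).
/e…e/ gap (V3→V4): cluster /nk/ — the longest permitted-onset suffix is /k/; onset = /k/, preceding coda = /n/.
/e…o/ gap (V4→V5): nothing intervenes; syllable break is V.V.
/o…e/ gap (V5→V6): cluster /bvv/ — the longest permitted-onset suffix is /v/; onset = /v/, preceding coda = /bv/.
Putting it together: klekb.klal.ken.ke.obv.ve.
Syllable 2 is /klal/ with coda /l/, so it is closed.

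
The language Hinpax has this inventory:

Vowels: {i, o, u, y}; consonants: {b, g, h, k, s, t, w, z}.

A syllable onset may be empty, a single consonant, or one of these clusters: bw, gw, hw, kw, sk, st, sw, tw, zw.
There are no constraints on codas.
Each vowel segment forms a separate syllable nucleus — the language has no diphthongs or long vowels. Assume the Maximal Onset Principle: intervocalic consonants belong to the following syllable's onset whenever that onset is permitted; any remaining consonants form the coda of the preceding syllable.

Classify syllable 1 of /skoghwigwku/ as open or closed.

Nuclei (vowels): o, i, u → 3 syllables.
σ1/σ2 boundary: /ghw/ — longest licit onset from the right is /hw/, leaving /g/ as coda.
σ2/σ3 boundary: /gwk/ — longest licit onset from the right is /k/, leaving /gw/ as coda.
So the parse is skog.hwigw.ku.
Syllable 1 is /skog/ with coda /g/, so it is closed.

closed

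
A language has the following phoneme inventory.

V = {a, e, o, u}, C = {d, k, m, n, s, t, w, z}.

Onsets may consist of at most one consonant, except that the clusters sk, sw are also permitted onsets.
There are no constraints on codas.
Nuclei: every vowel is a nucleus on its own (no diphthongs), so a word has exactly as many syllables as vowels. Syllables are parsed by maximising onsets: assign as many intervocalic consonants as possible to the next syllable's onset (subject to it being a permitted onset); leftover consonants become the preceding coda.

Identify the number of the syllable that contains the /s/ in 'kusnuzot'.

1

Vowels present: u, u, o; each is a nucleus, giving 3 syllables.
V1 /u/ – V2 /u/: /sn/; trying suffixes from longest down, /n/ is the first permitted one, so coda /s/ | onset /n/.
V2 /u/ – V3 /o/: /z/ → onset of the next syllable (single consonants are always licit onsets).
Result: kus.nu.zot.
The /s/ is in the coda of syllable 1 (/kus/).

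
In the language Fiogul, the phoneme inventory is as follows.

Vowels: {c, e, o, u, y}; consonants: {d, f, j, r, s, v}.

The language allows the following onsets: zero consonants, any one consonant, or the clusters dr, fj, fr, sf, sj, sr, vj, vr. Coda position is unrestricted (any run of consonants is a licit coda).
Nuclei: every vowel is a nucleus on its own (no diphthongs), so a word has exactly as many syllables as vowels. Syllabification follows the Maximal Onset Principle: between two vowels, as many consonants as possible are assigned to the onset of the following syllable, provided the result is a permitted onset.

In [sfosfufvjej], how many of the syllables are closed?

Nuclei (vowels): o, u, e → 3 syllables.
Between /o/ (V1) and /u/ (V2): /sf/ is a licit onset in full, so it all attaches to the next syllable.
Between /u/ (V2) and /e/ (V3): cluster /fvj/ — the longest permitted-onset suffix is /vj/; onset = /vj/, preceding coda = /f/.
Syllabification: sfo.sfuf.vjej.
Classifying each syllable: /sfo/ (open), /sfuf/ (closed), /vjej/ (closed).
Closed syllables: 2.

2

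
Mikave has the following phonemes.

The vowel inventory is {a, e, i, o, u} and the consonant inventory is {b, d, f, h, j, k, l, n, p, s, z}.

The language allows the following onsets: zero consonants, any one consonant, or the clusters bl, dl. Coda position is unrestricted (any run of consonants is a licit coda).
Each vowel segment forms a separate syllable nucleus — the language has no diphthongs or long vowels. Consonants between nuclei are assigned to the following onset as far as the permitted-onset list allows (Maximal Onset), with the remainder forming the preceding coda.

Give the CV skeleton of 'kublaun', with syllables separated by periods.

Vowels present: u, a, u; each is a nucleus, giving 3 syllables.
V1 /u/ – V2 /a/: /bl/ is a licit onset in full, so it all attaches to the next syllable.
V2 /a/ – V3 /u/: no consonants, so the boundary falls immediately after /a/.
Result: ku.bla.un.
Mapping each syllable to C/V: /ku/ → CV, /bla/ → CCV, /un/ → VC.

CV.CCV.VC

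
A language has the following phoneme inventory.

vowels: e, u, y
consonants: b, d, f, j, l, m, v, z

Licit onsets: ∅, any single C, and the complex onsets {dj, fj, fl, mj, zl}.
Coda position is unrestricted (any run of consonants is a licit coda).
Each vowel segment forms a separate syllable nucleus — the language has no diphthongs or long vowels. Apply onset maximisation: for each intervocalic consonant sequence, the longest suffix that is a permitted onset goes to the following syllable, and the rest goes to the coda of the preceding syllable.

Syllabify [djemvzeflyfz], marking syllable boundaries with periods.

Nuclei (vowels): e, e, y → 3 syllables.
Between /e/ (V1) and /e/ (V2): /mvz/ splits as /mv/ + /z/ (/z/ is the longest suffix that is a licit onset).
Between /e/ (V2) and /y/ (V3): /fl/ — entire cluster is a permitted onset → onset /fl/, coda ∅.

djemv.ze.flyfz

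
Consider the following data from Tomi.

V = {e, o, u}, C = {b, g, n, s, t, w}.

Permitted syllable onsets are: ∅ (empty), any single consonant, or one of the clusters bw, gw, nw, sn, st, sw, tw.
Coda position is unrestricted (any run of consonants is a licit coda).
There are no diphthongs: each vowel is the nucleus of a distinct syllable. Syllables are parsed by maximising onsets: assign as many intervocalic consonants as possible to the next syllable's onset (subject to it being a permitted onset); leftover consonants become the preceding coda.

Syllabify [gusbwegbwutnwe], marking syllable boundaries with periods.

The vowels are u, e, u, e — 4 nuclei, so 4 syllables.
/u…e/ gap (V1→V2): /sbw/ — longest licit onset from the right is /bw/, leaving /s/ as coda.
/e…u/ gap (V2→V3): /gbw/ splits as /g/ + /bw/ (/bw/ is the longest suffix that is a licit onset).
/u…e/ gap (V3→V4): /tnw/ — longest licit onset from the right is /nw/, leaving /t/ as coda.

gus.bweg.bwut.nwe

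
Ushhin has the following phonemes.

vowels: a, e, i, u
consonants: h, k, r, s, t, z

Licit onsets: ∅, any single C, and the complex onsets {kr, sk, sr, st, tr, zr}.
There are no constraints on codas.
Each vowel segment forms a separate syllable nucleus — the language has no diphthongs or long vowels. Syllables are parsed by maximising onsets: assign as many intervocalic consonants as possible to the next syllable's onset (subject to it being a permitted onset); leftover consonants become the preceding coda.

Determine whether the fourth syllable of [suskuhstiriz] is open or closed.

closed

The vowels are u, u, i, i — 4 nuclei, so 4 syllables.
/u…u/ gap (V1→V2): cluster /sk/ — /sk/ is itself a permitted onset, so the whole cluster goes right; preceding coda = ∅.
/u…i/ gap (V2→V3): /hst/; trying suffixes from longest down, /st/ is the first permitted one, so coda /h/ | onset /st/.
/i…i/ gap (V3→V4): just /r/ — single C goes to the following onset.
Result: su.skuh.sti.riz.
Syllable 4 is /riz/ with coda /z/, so it is closed.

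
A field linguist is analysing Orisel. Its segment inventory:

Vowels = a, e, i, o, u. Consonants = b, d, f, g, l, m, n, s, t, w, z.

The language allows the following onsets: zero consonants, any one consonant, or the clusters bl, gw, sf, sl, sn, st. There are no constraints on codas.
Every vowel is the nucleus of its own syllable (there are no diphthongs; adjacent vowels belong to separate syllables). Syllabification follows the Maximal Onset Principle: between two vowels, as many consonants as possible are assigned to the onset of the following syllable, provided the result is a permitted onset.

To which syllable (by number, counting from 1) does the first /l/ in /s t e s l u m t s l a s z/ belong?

Vowels present: e, u, a; each is a nucleus, giving 3 syllables.
V1 /e/ – V2 /u/: cluster /sl/ — /sl/ is itself a permitted onset, so the whole cluster goes right; preceding coda = ∅.
V2 /u/ – V3 /a/: /mtsl/ splits as /mt/ + /sl/ (/sl/ is the longest suffix that is a licit onset).
Result: ste.slumt.slasz.
The first /l/ is in the onset of syllable 2 (/slumt/).

2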